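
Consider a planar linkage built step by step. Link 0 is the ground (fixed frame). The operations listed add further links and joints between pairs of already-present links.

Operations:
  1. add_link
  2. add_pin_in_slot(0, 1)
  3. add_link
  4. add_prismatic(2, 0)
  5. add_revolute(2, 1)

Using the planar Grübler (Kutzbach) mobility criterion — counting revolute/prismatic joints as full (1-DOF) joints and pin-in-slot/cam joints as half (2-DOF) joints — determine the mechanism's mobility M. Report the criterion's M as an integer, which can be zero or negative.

M = 1

[1;0;0] (link 0 is ground)
L+ [2;0;0]
PS(0,1)∈J2 [2;0;1]
L+ [3;0;1]
P(2,0)∈J1 [3;1;1]
R(2,1)∈J1 [3;2;1]
mobility = 6 − 4 − 1 = 1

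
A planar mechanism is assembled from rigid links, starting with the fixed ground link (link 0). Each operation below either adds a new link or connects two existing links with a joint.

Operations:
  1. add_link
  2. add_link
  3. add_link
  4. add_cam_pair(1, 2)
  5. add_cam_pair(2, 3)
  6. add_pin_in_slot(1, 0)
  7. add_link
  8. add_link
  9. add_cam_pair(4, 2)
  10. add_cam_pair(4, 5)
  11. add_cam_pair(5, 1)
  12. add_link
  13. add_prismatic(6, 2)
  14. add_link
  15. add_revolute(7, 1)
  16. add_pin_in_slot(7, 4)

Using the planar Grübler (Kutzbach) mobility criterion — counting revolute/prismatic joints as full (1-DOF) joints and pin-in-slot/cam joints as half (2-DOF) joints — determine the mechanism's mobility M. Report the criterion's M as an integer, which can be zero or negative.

ground; <1,0,0>
#1 <2,0,0>
#2 <3,0,0>
#3 <4,0,0>
C:1↔2 J2 <4,0,1>
C:2↔3 J2 <4,0,2>
PS:1↔0 J2 <4,0,3>
#4 <5,0,3>
#5 <6,0,3>
C:4↔2 J2 <6,0,4>
C:4↔5 J2 <6,0,5>
C:5↔1 J2 <6,0,6>
#6 <7,0,6>
P:6↔2 J1 <7,1,6>
#7 <8,1,6>
R:7↔1 J1 <8,2,6>
PS:7↔4 J2 <8,2,7>
3×7 − 2×2 − 1×7 = 10

M = 10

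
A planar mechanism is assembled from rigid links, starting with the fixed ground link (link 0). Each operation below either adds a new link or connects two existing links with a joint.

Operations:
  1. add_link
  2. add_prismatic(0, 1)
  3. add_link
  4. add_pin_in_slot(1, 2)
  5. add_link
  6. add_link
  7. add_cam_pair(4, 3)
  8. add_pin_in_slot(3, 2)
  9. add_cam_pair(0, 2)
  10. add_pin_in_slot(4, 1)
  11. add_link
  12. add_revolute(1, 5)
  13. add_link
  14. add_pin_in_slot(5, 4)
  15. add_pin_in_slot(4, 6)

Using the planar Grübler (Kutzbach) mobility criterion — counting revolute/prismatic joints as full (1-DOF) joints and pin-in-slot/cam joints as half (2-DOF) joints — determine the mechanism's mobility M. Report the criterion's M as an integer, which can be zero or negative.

M = 7

link 0 = ground. State L|J1|J2 = 1|0|0
+link1  2|0|0
P(0,1) f=1→J1  2|1|0
+link2  3|1|0
PS(1,2) f=2→J2  3|1|1
+link3  4|1|1
+link4  5|1|1
C(4,3) f=2→J2  5|1|2
PS(3,2) f=2→J2  5|1|3
C(0,2) f=2→J2  5|1|4
PS(4,1) f=2→J2  5|1|5
+link5  6|1|5
R(1,5) f=1→J1  6|2|5
+link6  7|2|5
PS(5,4) f=2→J2  7|2|6
PS(4,6) f=2→J2  7|2|7
M = 3(7−1)−2·2−7 = 18−4−7 = 7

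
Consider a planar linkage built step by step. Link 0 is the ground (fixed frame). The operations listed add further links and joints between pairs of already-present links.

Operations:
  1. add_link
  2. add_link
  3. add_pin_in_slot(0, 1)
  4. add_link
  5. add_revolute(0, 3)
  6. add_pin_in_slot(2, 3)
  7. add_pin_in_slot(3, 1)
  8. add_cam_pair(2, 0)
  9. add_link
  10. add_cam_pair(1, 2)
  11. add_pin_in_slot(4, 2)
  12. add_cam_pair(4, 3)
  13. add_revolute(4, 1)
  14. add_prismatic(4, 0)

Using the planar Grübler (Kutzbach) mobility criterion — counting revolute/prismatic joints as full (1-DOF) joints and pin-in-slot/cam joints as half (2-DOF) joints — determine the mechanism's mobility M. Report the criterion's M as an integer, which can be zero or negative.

M = -1

link 0 = ground. State L|J1|J2 = 1|0|0
+link1  2|0|0
+link2  3|0|0
PS(0,1) f=2→J2  3|0|1
+link3  4|0|1
R(0,3) f=1→J1  4|1|1
PS(2,3) f=2→J2  4|1|2
PS(3,1) f=2→J2  4|1|3
C(2,0) f=2→J2  4|1|4
+link4  5|1|4
C(1,2) f=2→J2  5|1|5
PS(4,2) f=2→J2  5|1|6
C(4,3) f=2→J2  5|1|7
R(4,1) f=1→J1  5|2|7
P(4,0) f=1→J1  5|3|7
M = 3(5−1)−2·3−7 = 12−6−7 = -1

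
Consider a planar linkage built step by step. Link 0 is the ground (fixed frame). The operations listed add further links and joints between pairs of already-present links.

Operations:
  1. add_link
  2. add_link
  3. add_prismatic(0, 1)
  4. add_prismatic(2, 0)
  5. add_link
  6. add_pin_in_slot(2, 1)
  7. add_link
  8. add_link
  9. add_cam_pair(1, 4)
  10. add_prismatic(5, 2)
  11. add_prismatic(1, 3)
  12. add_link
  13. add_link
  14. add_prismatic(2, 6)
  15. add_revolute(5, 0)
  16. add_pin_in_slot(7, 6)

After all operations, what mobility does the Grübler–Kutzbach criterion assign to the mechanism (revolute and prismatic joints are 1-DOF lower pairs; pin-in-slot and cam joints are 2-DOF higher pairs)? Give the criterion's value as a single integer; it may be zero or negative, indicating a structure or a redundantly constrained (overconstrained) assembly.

M = 6

ground; <1,0,0>
#1 <2,0,0>
#2 <3,0,0>
P:0↔1 J1 <3,1,0>
P:2↔0 J1 <3,2,0>
#3 <4,2,0>
PS:2↔1 J2 <4,2,1>
#4 <5,2,1>
#5 <6,2,1>
C:1↔4 J2 <6,2,2>
P:5↔2 J1 <6,3,2>
P:1↔3 J1 <6,4,2>
#6 <7,4,2>
#7 <8,4,2>
P:2↔6 J1 <8,5,2>
R:5↔0 J1 <8,6,2>
PS:7↔6 J2 <8,6,3>
3×7 − 2×6 − 1×3 = 6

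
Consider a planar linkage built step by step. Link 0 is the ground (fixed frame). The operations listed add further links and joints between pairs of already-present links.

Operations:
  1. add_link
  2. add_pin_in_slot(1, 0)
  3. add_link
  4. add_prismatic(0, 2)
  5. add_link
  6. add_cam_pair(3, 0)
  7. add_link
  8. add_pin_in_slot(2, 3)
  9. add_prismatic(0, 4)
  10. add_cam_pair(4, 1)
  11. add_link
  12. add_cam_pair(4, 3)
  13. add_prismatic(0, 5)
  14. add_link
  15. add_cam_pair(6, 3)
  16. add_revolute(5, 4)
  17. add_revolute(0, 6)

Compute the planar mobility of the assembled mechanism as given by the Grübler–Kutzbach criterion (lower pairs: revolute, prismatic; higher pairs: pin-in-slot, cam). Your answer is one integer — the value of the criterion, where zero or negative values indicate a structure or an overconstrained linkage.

M = 2

link 0 = ground. State L|J1|J2 = 1|0|0
+link1  2|0|0
PS(1,0) f=2→J2  2|0|1
+link2  3|0|1
P(0,2) f=1→J1  3|1|1
+link3  4|1|1
C(3,0) f=2→J2  4|1|2
+link4  5|1|2
PS(2,3) f=2→J2  5|1|3
P(0,4) f=1→J1  5|2|3
C(4,1) f=2→J2  5|2|4
+link5  6|2|4
C(4,3) f=2→J2  6|2|5
P(0,5) f=1→J1  6|3|5
+link6  7|3|5
C(6,3) f=2→J2  7|3|6
R(5,4) f=1→J1  7|4|6
R(0,6) f=1→J1  7|5|6
M = 3(7−1)−2·5−6 = 18−10−6 = 2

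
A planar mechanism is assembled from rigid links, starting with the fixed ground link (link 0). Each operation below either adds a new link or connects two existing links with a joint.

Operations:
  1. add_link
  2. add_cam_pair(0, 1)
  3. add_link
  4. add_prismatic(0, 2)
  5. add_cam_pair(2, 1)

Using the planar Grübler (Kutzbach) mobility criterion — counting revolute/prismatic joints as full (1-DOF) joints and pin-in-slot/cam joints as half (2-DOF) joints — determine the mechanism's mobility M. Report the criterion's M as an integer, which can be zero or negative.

M = 2

link 0 = ground. State L|J1|J2 = 1|0|0
+link1  2|0|0
C(0,1) f=2→J2  2|0|1
+link2  3|0|1
P(0,2) f=1→J1  3|1|1
C(2,1) f=2→J2  3|1|2
M = 3(3−1)−2·1−2 = 6−2−2 = 2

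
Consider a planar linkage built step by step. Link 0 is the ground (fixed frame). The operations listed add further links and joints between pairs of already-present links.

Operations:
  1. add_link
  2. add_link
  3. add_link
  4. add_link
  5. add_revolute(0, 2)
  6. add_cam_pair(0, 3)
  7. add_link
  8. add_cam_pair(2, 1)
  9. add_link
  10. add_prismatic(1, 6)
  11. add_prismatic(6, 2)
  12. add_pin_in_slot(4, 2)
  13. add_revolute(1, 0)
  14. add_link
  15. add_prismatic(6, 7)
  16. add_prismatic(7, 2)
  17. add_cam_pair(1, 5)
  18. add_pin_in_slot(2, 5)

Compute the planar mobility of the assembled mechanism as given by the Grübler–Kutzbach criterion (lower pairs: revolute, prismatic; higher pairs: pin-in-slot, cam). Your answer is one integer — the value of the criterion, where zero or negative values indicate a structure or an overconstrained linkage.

ground; <1,0,0>
#1 <2,0,0>
#2 <3,0,0>
#3 <4,0,0>
#4 <5,0,0>
R:0↔2 J1 <5,1,0>
C:0↔3 J2 <5,1,1>
#5 <6,1,1>
C:2↔1 J2 <6,1,2>
#6 <7,1,2>
P:1↔6 J1 <7,2,2>
P:6↔2 J1 <7,3,2>
PS:4↔2 J2 <7,3,3>
R:1↔0 J1 <7,4,3>
#7 <8,4,3>
P:6↔7 J1 <8,5,3>
P:7↔2 J1 <8,6,3>
C:1↔5 J2 <8,6,4>
PS:2↔5 J2 <8,6,5>
3×7 − 2×6 − 1×5 = 4

M = 4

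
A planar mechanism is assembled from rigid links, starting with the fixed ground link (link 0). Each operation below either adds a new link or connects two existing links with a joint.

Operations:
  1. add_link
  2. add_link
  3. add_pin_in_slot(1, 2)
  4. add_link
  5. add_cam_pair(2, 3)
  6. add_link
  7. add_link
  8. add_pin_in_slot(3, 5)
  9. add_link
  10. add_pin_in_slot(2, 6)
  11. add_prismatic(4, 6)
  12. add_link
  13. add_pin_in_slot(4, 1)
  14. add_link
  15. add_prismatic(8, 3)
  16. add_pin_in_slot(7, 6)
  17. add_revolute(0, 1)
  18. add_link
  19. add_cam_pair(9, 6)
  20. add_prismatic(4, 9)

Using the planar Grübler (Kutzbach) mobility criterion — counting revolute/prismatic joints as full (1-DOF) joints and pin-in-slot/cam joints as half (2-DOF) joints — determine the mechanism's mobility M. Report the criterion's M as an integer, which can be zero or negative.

link 0 = ground. State L|J1|J2 = 1|0|0
+link1  2|0|0
+link2  3|0|0
PS(1,2) f=2→J2  3|0|1
+link3  4|0|1
C(2,3) f=2→J2  4|0|2
+link4  5|0|2
+link5  6|0|2
PS(3,5) f=2→J2  6|0|3
+link6  7|0|3
PS(2,6) f=2→J2  7|0|4
P(4,6) f=1→J1  7|1|4
+link7  8|1|4
PS(4,1) f=2→J2  8|1|5
+link8  9|1|5
P(8,3) f=1→J1  9|2|5
PS(7,6) f=2→J2  9|2|6
R(0,1) f=1→J1  9|3|6
+link9  10|3|6
C(9,6) f=2→J2  10|3|7
P(4,9) f=1→J1  10|4|7
M = 3(10−1)−2·4−7 = 27−8−7 = 12

M = 12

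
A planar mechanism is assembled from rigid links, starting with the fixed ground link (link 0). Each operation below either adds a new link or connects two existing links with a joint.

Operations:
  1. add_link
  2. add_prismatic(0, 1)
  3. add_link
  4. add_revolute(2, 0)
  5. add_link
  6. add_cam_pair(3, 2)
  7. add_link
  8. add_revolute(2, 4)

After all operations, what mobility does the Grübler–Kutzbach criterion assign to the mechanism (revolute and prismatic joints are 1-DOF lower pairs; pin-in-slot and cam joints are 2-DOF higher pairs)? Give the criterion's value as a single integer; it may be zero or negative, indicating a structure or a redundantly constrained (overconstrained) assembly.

link 0 = ground. State L|J1|J2 = 1|0|0
+link1  2|0|0
P(0,1) f=1→J1  2|1|0
+link2  3|1|0
R(2,0) f=1→J1  3|2|0
+link3  4|2|0
C(3,2) f=2→J2  4|2|1
+link4  5|2|1
R(2,4) f=1→J1  5|3|1
M = 3(5−1)−2·3−1 = 12−6−1 = 5

M = 5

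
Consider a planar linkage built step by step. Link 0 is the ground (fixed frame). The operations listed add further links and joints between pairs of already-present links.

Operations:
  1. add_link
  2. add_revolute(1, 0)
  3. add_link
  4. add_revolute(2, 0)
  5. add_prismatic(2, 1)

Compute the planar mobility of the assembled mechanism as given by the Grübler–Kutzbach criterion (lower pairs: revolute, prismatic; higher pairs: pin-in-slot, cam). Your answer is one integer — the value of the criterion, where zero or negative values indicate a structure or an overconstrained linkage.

M = 0

[1;0;0] (link 0 is ground)
L+ [2;0;0]
R(1,0)∈J1 [2;1;0]
L+ [3;1;0]
R(2,0)∈J1 [3;2;0]
P(2,1)∈J1 [3;3;0]
mobility = 6 − 6 − 0 = 0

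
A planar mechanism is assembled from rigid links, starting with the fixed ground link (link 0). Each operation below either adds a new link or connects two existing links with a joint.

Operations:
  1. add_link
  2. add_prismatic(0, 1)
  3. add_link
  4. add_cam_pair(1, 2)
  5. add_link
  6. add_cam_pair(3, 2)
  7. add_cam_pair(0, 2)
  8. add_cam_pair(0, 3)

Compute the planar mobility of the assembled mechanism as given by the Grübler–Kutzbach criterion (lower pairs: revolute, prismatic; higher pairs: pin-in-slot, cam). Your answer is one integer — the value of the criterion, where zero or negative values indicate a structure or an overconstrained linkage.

(L,J1,J2)=(1,0,0); link0 fixed
link1: (2,0,0)
P 0-1 [J1]: (2,1,0)
link2: (3,1,0)
C 1-2 [J2]: (3,1,1)
link3: (4,1,1)
C 3-2 [J2]: (4,1,2)
C 0-2 [J2]: (4,1,3)
C 0-3 [J2]: (4,1,4)
Grübler: 3·3 − 2·1 − 4 = 3

M = 3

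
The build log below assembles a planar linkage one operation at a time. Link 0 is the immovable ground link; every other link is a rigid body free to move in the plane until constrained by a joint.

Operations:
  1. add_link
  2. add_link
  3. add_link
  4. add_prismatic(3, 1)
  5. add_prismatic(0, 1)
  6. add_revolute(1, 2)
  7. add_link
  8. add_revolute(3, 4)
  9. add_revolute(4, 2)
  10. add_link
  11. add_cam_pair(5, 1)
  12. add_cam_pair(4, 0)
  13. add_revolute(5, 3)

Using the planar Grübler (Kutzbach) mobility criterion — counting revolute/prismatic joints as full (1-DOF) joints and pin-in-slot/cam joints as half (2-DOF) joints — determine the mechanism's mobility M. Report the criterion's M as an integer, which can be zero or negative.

M = 1

ground; <1,0,0>
#1 <2,0,0>
#2 <3,0,0>
#3 <4,0,0>
P:3↔1 J1 <4,1,0>
P:0↔1 J1 <4,2,0>
R:1↔2 J1 <4,3,0>
#4 <5,3,0>
R:3↔4 J1 <5,4,0>
R:4↔2 J1 <5,5,0>
#5 <6,5,0>
C:5↔1 J2 <6,5,1>
C:4↔0 J2 <6,5,2>
R:5↔3 J1 <6,6,2>
3×5 − 2×6 − 1×2 = 1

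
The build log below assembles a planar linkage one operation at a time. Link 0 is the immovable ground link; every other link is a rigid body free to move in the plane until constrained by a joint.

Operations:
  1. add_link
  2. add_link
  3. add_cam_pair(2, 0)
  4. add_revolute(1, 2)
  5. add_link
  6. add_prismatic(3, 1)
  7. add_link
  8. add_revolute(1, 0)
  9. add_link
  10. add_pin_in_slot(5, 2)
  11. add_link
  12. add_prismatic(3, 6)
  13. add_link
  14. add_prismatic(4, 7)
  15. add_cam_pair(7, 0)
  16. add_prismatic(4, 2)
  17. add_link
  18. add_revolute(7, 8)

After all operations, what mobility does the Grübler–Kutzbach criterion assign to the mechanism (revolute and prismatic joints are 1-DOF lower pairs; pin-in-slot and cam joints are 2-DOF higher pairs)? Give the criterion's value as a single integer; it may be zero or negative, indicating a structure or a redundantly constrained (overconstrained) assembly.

M = 7

(L,J1,J2)=(1,0,0); link0 fixed
link1: (2,0,0)
link2: (3,0,0)
C 2-0 [J2]: (3,0,1)
R 1-2 [J1]: (3,1,1)
link3: (4,1,1)
P 3-1 [J1]: (4,2,1)
link4: (5,2,1)
R 1-0 [J1]: (5,3,1)
link5: (6,3,1)
PS 5-2 [J2]: (6,3,2)
link6: (7,3,2)
P 3-6 [J1]: (7,4,2)
link7: (8,4,2)
P 4-7 [J1]: (8,5,2)
C 7-0 [J2]: (8,5,3)
P 4-2 [J1]: (8,6,3)
link8: (9,6,3)
R 7-8 [J1]: (9,7,3)
Grübler: 3·8 − 2·7 − 3 = 7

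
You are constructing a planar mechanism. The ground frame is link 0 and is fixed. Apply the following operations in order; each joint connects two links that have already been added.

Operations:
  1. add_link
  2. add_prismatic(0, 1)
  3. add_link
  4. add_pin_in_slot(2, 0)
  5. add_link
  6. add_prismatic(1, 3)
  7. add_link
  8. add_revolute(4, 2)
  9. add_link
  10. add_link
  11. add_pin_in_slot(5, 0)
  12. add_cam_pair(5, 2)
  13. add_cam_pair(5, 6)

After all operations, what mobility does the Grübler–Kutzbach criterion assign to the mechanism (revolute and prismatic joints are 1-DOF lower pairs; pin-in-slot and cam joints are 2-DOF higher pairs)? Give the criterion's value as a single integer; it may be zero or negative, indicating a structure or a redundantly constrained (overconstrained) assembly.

ground; <1,0,0>
#1 <2,0,0>
P:0↔1 J1 <2,1,0>
#2 <3,1,0>
PS:2↔0 J2 <3,1,1>
#3 <4,1,1>
P:1↔3 J1 <4,2,1>
#4 <5,2,1>
R:4↔2 J1 <5,3,1>
#5 <6,3,1>
#6 <7,3,1>
PS:5↔0 J2 <7,3,2>
C:5↔2 J2 <7,3,3>
C:5↔6 J2 <7,3,4>
3×6 − 2×3 − 1×4 = 8

M = 8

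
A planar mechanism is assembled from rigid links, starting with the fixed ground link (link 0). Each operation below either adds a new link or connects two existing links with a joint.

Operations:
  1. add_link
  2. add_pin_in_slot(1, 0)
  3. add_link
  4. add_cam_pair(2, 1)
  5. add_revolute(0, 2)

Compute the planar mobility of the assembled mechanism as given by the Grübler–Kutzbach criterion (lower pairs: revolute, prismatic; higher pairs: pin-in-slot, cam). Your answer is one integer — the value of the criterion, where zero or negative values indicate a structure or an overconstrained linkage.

ground; <1,0,0>
#1 <2,0,0>
PS:1↔0 J2 <2,0,1>
#2 <3,0,1>
C:2↔1 J2 <3,0,2>
R:0↔2 J1 <3,1,2>
3×2 − 2×1 − 1×2 = 2

M = 2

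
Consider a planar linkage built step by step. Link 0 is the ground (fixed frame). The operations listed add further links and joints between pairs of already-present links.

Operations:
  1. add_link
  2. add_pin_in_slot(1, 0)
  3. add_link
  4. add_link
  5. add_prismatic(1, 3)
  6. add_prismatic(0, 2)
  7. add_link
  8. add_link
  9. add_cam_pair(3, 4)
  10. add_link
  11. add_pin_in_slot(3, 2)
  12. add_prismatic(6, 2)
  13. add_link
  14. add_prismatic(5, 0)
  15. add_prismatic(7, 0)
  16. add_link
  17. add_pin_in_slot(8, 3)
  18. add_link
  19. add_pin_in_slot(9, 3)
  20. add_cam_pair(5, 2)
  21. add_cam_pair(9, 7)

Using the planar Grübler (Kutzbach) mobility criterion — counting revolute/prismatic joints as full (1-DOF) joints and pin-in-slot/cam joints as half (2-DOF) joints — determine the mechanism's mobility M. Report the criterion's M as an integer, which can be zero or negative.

M = 10

link 0 = ground. State L|J1|J2 = 1|0|0
+link1  2|0|0
PS(1,0) f=2→J2  2|0|1
+link2  3|0|1
+link3  4|0|1
P(1,3) f=1→J1  4|1|1
P(0,2) f=1→J1  4|2|1
+link4  5|2|1
+link5  6|2|1
C(3,4) f=2→J2  6|2|2
+link6  7|2|2
PS(3,2) f=2→J2  7|2|3
P(6,2) f=1→J1  7|3|3
+link7  8|3|3
P(5,0) f=1→J1  8|4|3
P(7,0) f=1→J1  8|5|3
+link8  9|5|3
PS(8,3) f=2→J2  9|5|4
+link9  10|5|4
PS(9,3) f=2→J2  10|5|5
C(5,2) f=2→J2  10|5|6
C(9,7) f=2→J2  10|5|7
M = 3(10−1)−2·5−7 = 27−10−7 = 10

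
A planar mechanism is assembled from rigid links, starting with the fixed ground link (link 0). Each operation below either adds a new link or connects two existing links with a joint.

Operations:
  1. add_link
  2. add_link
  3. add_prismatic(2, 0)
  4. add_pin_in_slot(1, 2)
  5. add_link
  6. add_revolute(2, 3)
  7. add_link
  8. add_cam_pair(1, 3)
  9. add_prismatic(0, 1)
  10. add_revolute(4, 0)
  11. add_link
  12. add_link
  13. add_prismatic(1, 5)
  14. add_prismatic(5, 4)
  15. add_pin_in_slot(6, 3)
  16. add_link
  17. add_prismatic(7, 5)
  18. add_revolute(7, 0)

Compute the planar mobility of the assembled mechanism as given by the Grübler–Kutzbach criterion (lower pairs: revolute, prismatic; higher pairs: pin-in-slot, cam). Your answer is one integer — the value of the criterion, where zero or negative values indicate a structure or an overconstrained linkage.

(L,J1,J2)=(1,0,0); link0 fixed
link1: (2,0,0)
link2: (3,0,0)
P 2-0 [J1]: (3,1,0)
PS 1-2 [J2]: (3,1,1)
link3: (4,1,1)
R 2-3 [J1]: (4,2,1)
link4: (5,2,1)
C 1-3 [J2]: (5,2,2)
P 0-1 [J1]: (5,3,2)
R 4-0 [J1]: (5,4,2)
link5: (6,4,2)
link6: (7,4,2)
P 1-5 [J1]: (7,5,2)
P 5-4 [J1]: (7,6,2)
PS 6-3 [J2]: (7,6,3)
link7: (8,6,3)
P 7-5 [J1]: (8,7,3)
R 7-0 [J1]: (8,8,3)
Grübler: 3·7 − 2·8 − 3 = 2

M = 2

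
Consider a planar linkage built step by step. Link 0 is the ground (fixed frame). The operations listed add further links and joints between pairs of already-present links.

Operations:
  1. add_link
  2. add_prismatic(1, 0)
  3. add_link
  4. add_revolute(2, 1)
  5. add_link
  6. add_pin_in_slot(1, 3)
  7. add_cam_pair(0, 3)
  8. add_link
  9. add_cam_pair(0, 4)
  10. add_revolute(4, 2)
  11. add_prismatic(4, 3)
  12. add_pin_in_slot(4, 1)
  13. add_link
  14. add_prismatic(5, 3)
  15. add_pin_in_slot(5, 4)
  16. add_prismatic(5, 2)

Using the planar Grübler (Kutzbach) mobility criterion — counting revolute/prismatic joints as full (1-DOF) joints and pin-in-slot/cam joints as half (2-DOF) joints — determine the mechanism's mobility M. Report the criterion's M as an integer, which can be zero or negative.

ground; <1,0,0>
#1 <2,0,0>
P:1↔0 J1 <2,1,0>
#2 <3,1,0>
R:2↔1 J1 <3,2,0>
#3 <4,2,0>
PS:1↔3 J2 <4,2,1>
C:0↔3 J2 <4,2,2>
#4 <5,2,2>
C:0↔4 J2 <5,2,3>
R:4↔2 J1 <5,3,3>
P:4↔3 J1 <5,4,3>
PS:4↔1 J2 <5,4,4>
#5 <6,4,4>
P:5↔3 J1 <6,5,4>
PS:5↔4 J2 <6,5,5>
P:5↔2 J1 <6,6,5>
3×5 − 2×6 − 1×5 = -2

M = -2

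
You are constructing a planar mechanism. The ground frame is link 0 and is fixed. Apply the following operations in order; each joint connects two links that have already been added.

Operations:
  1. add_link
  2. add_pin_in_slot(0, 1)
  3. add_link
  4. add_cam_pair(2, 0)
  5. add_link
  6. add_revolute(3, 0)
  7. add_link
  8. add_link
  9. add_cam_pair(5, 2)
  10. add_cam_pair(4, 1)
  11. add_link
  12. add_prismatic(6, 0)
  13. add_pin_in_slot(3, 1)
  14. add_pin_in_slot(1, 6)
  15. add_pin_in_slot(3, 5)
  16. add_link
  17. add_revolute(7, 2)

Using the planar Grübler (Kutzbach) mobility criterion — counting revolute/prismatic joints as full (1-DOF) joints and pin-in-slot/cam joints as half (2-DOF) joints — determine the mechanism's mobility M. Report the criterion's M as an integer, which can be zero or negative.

[1;0;0] (link 0 is ground)
L+ [2;0;0]
PS(0,1)∈J2 [2;0;1]
L+ [3;0;1]
C(2,0)∈J2 [3;0;2]
L+ [4;0;2]
R(3,0)∈J1 [4;1;2]
L+ [5;1;2]
L+ [6;1;2]
C(5,2)∈J2 [6;1;3]
C(4,1)∈J2 [6;1;4]
L+ [7;1;4]
P(6,0)∈J1 [7;2;4]
PS(3,1)∈J2 [7;2;5]
PS(1,6)∈J2 [7;2;6]
PS(3,5)∈J2 [7;2;7]
L+ [8;2;7]
R(7,2)∈J1 [8;3;7]
mobility = 21 − 6 − 7 = 8

M = 8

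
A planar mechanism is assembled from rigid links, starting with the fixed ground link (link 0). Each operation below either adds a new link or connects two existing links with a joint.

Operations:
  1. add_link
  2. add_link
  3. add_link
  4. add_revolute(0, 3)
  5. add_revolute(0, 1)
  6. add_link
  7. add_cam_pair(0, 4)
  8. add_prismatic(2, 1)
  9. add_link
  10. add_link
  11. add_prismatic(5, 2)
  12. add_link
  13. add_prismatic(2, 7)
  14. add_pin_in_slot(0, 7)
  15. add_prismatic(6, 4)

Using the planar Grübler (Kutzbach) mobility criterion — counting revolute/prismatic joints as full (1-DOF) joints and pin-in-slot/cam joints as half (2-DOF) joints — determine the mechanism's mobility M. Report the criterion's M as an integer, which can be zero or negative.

L=1 J1=0 J2=0
add link → L=2 J1=0 J2=0
add link → L=3 J1=0 J2=0
add link → L=4 J1=0 J2=0
R@0,3 dof=1 J1 → L=4 J1=1 J2=0
R@0,1 dof=1 J1 → L=4 J1=2 J2=0
add link → L=5 J1=2 J2=0
C@0,4 dof=2 J2 → L=5 J1=2 J2=1
P@2,1 dof=1 J1 → L=5 J1=3 J2=1
add link → L=6 J1=3 J2=1
add link → L=7 J1=3 J2=1
P@5,2 dof=1 J1 → L=7 J1=4 J2=1
add link → L=8 J1=4 J2=1
P@2,7 dof=1 J1 → L=8 J1=5 J2=1
PS@0,7 dof=2 J2 → L=8 J1=5 J2=2
P@6,4 dof=1 J1 → L=8 J1=6 J2=2
M=3(L−1)−2J1−J2=3·7−2·6−2=7

M = 7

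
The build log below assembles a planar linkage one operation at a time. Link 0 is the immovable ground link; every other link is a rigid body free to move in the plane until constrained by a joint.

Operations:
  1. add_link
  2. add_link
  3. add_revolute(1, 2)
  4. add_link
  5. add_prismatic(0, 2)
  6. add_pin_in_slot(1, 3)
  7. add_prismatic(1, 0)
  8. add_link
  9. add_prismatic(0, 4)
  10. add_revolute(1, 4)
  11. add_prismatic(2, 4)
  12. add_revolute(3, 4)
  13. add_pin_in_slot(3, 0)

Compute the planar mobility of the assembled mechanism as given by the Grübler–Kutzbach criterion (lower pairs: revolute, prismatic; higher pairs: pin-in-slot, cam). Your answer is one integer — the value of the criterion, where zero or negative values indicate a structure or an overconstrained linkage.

(L,J1,J2)=(1,0,0); link0 fixed
link1: (2,0,0)
link2: (3,0,0)
R 1-2 [J1]: (3,1,0)
link3: (4,1,0)
P 0-2 [J1]: (4,2,0)
PS 1-3 [J2]: (4,2,1)
P 1-0 [J1]: (4,3,1)
link4: (5,3,1)
P 0-4 [J1]: (5,4,1)
R 1-4 [J1]: (5,5,1)
P 2-4 [J1]: (5,6,1)
R 3-4 [J1]: (5,7,1)
PS 3-0 [J2]: (5,7,2)
Grübler: 3·4 − 2·7 − 2 = -4

M = -4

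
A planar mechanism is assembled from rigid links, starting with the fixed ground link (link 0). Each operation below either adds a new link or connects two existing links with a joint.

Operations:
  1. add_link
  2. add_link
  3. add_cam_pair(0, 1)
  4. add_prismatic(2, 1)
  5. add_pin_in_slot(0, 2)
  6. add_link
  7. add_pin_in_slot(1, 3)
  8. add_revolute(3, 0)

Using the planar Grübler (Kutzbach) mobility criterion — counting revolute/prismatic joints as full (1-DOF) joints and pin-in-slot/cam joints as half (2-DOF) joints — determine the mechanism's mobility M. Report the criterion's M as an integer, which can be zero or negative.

ground; <1,0,0>
#1 <2,0,0>
#2 <3,0,0>
C:0↔1 J2 <3,0,1>
P:2↔1 J1 <3,1,1>
PS:0↔2 J2 <3,1,2>
#3 <4,1,2>
PS:1↔3 J2 <4,1,3>
R:3↔0 J1 <4,2,3>
3×3 − 2×2 − 1×3 = 2

M = 2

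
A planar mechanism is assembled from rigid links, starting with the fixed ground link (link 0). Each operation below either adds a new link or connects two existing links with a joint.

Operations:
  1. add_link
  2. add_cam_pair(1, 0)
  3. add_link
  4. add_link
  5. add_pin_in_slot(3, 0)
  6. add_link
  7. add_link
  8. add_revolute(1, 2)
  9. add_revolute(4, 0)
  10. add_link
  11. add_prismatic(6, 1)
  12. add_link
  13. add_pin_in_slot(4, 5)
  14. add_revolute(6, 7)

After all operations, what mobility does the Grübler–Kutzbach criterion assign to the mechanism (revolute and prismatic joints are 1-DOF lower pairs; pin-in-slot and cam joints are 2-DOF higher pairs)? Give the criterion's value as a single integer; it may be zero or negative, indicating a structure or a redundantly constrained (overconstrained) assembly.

M = 10

ground; <1,0,0>
#1 <2,0,0>
C:1↔0 J2 <2,0,1>
#2 <3,0,1>
#3 <4,0,1>
PS:3↔0 J2 <4,0,2>
#4 <5,0,2>
#5 <6,0,2>
R:1↔2 J1 <6,1,2>
R:4↔0 J1 <6,2,2>
#6 <7,2,2>
P:6↔1 J1 <7,3,2>
#7 <8,3,2>
PS:4↔5 J2 <8,3,3>
R:6↔7 J1 <8,4,3>
3×7 − 2×4 − 1×3 = 10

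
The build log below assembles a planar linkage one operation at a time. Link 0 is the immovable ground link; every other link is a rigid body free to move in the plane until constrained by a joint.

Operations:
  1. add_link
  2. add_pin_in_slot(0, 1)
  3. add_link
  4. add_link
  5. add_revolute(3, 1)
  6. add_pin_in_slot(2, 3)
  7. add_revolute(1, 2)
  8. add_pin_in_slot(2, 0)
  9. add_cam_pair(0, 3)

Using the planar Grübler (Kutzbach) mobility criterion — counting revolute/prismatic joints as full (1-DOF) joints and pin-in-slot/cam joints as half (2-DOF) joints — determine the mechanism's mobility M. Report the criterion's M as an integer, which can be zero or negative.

M = 1

link 0 = ground. State L|J1|J2 = 1|0|0
+link1  2|0|0
PS(0,1) f=2→J2  2|0|1
+link2  3|0|1
+link3  4|0|1
R(3,1) f=1→J1  4|1|1
PS(2,3) f=2→J2  4|1|2
R(1,2) f=1→J1  4|2|2
PS(2,0) f=2→J2  4|2|3
C(0,3) f=2→J2  4|2|4
M = 3(4−1)−2·2−4 = 9−4−4 = 1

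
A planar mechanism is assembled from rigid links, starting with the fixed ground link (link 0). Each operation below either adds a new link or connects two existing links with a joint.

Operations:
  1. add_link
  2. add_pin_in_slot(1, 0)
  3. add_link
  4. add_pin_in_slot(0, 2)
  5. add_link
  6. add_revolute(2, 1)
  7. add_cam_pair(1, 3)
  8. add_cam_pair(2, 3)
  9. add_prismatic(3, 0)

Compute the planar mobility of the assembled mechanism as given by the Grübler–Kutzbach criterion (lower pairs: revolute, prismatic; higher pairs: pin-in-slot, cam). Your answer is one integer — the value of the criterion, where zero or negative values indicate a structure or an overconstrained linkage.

link 0 = ground. State L|J1|J2 = 1|0|0
+link1  2|0|0
PS(1,0) f=2→J2  2|0|1
+link2  3|0|1
PS(0,2) f=2→J2  3|0|2
+link3  4|0|2
R(2,1) f=1→J1  4|1|2
C(1,3) f=2→J2  4|1|3
C(2,3) f=2→J2  4|1|4
P(3,0) f=1→J1  4|2|4
M = 3(4−1)−2·2−4 = 9−4−4 = 1

M = 1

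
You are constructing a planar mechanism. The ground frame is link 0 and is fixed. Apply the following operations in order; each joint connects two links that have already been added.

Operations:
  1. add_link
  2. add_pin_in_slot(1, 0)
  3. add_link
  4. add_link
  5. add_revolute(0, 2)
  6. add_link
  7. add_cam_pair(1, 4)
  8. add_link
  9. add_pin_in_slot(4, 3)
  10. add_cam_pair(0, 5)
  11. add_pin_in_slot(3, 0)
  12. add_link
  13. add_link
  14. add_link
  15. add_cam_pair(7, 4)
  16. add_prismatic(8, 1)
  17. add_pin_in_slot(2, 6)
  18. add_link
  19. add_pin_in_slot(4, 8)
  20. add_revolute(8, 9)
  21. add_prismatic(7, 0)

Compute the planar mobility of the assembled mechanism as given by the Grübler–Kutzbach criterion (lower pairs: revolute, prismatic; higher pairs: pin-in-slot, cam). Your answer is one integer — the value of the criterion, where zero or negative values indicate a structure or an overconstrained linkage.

link 0 = ground. State L|J1|J2 = 1|0|0
+link1  2|0|0
PS(1,0) f=2→J2  2|0|1
+link2  3|0|1
+link3  4|0|1
R(0,2) f=1→J1  4|1|1
+link4  5|1|1
C(1,4) f=2→J2  5|1|2
+link5  6|1|2
PS(4,3) f=2→J2  6|1|3
C(0,5) f=2→J2  6|1|4
PS(3,0) f=2→J2  6|1|5
+link6  7|1|5
+link7  8|1|5
+link8  9|1|5
C(7,4) f=2→J2  9|1|6
P(8,1) f=1→J1  9|2|6
PS(2,6) f=2→J2  9|2|7
+link9  10|2|7
PS(4,8) f=2→J2  10|2|8
R(8,9) f=1→J1  10|3|8
P(7,0) f=1→J1  10|4|8
M = 3(10−1)−2·4−8 = 27−8−8 = 11

M = 11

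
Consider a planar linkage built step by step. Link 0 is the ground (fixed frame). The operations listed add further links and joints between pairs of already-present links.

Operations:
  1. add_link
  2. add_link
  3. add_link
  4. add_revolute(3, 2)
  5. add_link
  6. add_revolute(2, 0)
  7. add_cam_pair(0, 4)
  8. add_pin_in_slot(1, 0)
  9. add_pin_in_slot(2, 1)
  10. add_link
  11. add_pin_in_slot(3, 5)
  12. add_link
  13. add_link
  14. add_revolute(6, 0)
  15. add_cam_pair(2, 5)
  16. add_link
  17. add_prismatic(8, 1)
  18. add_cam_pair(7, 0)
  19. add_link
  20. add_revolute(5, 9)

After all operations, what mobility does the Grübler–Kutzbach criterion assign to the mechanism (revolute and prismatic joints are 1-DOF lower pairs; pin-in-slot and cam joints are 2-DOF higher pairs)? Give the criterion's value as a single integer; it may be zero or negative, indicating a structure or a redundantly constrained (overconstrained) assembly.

M = 11

[1;0;0] (link 0 is ground)
L+ [2;0;0]
L+ [3;0;0]
L+ [4;0;0]
R(3,2)∈J1 [4;1;0]
L+ [5;1;0]
R(2,0)∈J1 [5;2;0]
C(0,4)∈J2 [5;2;1]
PS(1,0)∈J2 [5;2;2]
PS(2,1)∈J2 [5;2;3]
L+ [6;2;3]
PS(3,5)∈J2 [6;2;4]
L+ [7;2;4]
L+ [8;2;4]
R(6,0)∈J1 [8;3;4]
C(2,5)∈J2 [8;3;5]
L+ [9;3;5]
P(8,1)∈J1 [9;4;5]
C(7,0)∈J2 [9;4;6]
L+ [10;4;6]
R(5,9)∈J1 [10;5;6]
mobility = 27 − 10 − 6 = 11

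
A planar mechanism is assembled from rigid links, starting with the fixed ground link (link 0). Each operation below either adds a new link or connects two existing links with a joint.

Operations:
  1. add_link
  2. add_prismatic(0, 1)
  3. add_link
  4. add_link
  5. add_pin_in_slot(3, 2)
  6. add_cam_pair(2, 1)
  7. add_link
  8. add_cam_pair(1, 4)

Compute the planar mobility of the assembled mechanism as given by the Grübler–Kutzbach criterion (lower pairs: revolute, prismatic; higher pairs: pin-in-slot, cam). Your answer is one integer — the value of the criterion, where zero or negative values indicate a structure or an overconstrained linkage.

M = 7

link 0 = ground. State L|J1|J2 = 1|0|0
+link1  2|0|0
P(0,1) f=1→J1  2|1|0
+link2  3|1|0
+link3  4|1|0
PS(3,2) f=2→J2  4|1|1
C(2,1) f=2→J2  4|1|2
+link4  5|1|2
C(1,4) f=2→J2  5|1|3
M = 3(5−1)−2·1−3 = 12−2−3 = 7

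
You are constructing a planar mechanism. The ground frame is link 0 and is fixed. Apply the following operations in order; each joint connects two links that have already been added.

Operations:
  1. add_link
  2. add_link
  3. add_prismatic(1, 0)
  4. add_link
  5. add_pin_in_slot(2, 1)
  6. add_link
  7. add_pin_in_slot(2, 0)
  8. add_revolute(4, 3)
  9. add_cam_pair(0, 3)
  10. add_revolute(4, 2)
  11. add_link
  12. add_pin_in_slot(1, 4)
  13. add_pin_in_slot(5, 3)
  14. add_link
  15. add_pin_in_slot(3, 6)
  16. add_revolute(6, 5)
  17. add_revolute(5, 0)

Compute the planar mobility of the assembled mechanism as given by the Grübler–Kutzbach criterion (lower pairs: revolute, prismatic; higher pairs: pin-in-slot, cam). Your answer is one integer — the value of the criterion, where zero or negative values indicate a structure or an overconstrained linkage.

M = 2

(L,J1,J2)=(1,0,0); link0 fixed
link1: (2,0,0)
link2: (3,0,0)
P 1-0 [J1]: (3,1,0)
link3: (4,1,0)
PS 2-1 [J2]: (4,1,1)
link4: (5,1,1)
PS 2-0 [J2]: (5,1,2)
R 4-3 [J1]: (5,2,2)
C 0-3 [J2]: (5,2,3)
R 4-2 [J1]: (5,3,3)
link5: (6,3,3)
PS 1-4 [J2]: (6,3,4)
PS 5-3 [J2]: (6,3,5)
link6: (7,3,5)
PS 3-6 [J2]: (7,3,6)
R 6-5 [J1]: (7,4,6)
R 5-0 [J1]: (7,5,6)
Grübler: 3·6 − 2·5 − 6 = 2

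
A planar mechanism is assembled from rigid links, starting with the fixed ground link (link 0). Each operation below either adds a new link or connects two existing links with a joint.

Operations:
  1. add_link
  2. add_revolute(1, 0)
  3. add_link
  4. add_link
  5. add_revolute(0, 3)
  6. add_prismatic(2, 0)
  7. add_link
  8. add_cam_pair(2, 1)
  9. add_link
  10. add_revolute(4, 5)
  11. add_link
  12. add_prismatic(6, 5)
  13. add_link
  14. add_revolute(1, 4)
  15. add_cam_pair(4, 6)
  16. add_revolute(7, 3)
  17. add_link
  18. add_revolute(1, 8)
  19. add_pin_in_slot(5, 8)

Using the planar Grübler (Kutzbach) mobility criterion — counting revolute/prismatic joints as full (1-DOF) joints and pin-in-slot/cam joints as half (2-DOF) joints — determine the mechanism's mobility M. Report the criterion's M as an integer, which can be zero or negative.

(L,J1,J2)=(1,0,0); link0 fixed
link1: (2,0,0)
R 1-0 [J1]: (2,1,0)
link2: (3,1,0)
link3: (4,1,0)
R 0-3 [J1]: (4,2,0)
P 2-0 [J1]: (4,3,0)
link4: (5,3,0)
C 2-1 [J2]: (5,3,1)
link5: (6,3,1)
R 4-5 [J1]: (6,4,1)
link6: (7,4,1)
P 6-5 [J1]: (7,5,1)
link7: (8,5,1)
R 1-4 [J1]: (8,6,1)
C 4-6 [J2]: (8,6,2)
R 7-3 [J1]: (8,7,2)
link8: (9,7,2)
R 1-8 [J1]: (9,8,2)
PS 5-8 [J2]: (9,8,3)
Grübler: 3·8 − 2·8 − 3 = 5

M = 5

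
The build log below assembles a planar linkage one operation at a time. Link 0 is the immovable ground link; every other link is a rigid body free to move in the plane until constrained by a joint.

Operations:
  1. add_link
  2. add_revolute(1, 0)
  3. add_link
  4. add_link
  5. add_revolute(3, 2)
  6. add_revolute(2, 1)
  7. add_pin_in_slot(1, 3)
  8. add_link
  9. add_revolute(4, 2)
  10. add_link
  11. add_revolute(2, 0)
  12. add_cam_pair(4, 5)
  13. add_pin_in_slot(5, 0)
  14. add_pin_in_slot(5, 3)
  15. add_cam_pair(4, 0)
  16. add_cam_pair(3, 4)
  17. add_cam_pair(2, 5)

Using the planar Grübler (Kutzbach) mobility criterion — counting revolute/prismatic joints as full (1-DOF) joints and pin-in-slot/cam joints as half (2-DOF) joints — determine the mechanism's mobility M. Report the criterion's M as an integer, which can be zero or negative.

L=1 J1=0 J2=0
add link → L=2 J1=0 J2=0
R@1,0 dof=1 J1 → L=2 J1=1 J2=0
add link → L=3 J1=1 J2=0
add link → L=4 J1=1 J2=0
R@3,2 dof=1 J1 → L=4 J1=2 J2=0
R@2,1 dof=1 J1 → L=4 J1=3 J2=0
PS@1,3 dof=2 J2 → L=4 J1=3 J2=1
add link → L=5 J1=3 J2=1
R@4,2 dof=1 J1 → L=5 J1=4 J2=1
add link → L=6 J1=4 J2=1
R@2,0 dof=1 J1 → L=6 J1=5 J2=1
C@4,5 dof=2 J2 → L=6 J1=5 J2=2
PS@5,0 dof=2 J2 → L=6 J1=5 J2=3
PS@5,3 dof=2 J2 → L=6 J1=5 J2=4
C@4,0 dof=2 J2 → L=6 J1=5 J2=5
C@3,4 dof=2 J2 → L=6 J1=5 J2=6
C@2,5 dof=2 J2 → L=6 J1=5 J2=7
M=3(L−1)−2J1−J2=3·5−2·5−7=-2

M = -2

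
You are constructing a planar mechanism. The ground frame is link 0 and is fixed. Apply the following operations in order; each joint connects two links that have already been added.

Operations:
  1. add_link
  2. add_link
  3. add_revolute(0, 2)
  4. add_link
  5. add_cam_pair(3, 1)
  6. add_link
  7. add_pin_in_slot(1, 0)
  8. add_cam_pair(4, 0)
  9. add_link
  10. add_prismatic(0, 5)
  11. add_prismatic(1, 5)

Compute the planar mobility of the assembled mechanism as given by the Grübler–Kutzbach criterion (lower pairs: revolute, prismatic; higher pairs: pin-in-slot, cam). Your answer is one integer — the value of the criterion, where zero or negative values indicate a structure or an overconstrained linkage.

[1;0;0] (link 0 is ground)
L+ [2;0;0]
L+ [3;0;0]
R(0,2)∈J1 [3;1;0]
L+ [4;1;0]
C(3,1)∈J2 [4;1;1]
L+ [5;1;1]
PS(1,0)∈J2 [5;1;2]
C(4,0)∈J2 [5;1;3]
L+ [6;1;3]
P(0,5)∈J1 [6;2;3]
P(1,5)∈J1 [6;3;3]
mobility = 15 − 6 − 3 = 6

M = 6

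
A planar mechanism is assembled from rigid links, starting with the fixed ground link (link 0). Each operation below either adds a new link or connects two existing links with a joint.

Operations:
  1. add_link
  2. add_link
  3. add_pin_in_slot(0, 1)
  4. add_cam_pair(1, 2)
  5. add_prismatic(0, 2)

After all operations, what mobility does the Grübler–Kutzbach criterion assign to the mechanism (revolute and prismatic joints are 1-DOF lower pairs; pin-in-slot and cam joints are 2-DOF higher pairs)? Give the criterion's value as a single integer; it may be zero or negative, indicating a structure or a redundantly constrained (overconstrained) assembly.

[1;0;0] (link 0 is ground)
L+ [2;0;0]
L+ [3;0;0]
PS(0,1)∈J2 [3;0;1]
C(1,2)∈J2 [3;0;2]
P(0,2)∈J1 [3;1;2]
mobility = 6 − 2 − 2 = 2

M = 2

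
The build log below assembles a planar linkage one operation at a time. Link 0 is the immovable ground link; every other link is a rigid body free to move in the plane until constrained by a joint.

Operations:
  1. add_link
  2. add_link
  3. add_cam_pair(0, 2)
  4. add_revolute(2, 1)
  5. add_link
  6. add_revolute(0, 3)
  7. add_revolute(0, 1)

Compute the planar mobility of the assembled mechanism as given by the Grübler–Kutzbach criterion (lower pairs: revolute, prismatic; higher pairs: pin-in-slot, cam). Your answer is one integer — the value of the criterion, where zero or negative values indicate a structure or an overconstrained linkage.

(L,J1,J2)=(1,0,0); link0 fixed
link1: (2,0,0)
link2: (3,0,0)
C 0-2 [J2]: (3,0,1)
R 2-1 [J1]: (3,1,1)
link3: (4,1,1)
R 0-3 [J1]: (4,2,1)
R 0-1 [J1]: (4,3,1)
Grübler: 3·3 − 2·3 − 1 = 2

M = 2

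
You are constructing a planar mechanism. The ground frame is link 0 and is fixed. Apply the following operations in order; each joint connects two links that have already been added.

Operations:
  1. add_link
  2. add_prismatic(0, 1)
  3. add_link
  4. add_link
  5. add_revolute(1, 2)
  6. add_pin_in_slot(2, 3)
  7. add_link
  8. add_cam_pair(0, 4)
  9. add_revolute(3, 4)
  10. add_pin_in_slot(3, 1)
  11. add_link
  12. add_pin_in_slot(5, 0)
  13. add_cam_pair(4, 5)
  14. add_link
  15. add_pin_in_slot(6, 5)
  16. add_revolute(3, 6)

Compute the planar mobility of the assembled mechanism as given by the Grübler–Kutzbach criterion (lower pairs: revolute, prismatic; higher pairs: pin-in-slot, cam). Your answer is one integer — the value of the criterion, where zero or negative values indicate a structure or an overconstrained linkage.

M = 4

link 0 = ground. State L|J1|J2 = 1|0|0
+link1  2|0|0
P(0,1) f=1→J1  2|1|0
+link2  3|1|0
+link3  4|1|0
R(1,2) f=1→J1  4|2|0
PS(2,3) f=2→J2  4|2|1
+link4  5|2|1
C(0,4) f=2→J2  5|2|2
R(3,4) f=1→J1  5|3|2
PS(3,1) f=2→J2  5|3|3
+link5  6|3|3
PS(5,0) f=2→J2  6|3|4
C(4,5) f=2→J2  6|3|5
+link6  7|3|5
PS(6,5) f=2→J2  7|3|6
R(3,6) f=1→J1  7|4|6
M = 3(7−1)−2·4−6 = 18−8−6 = 4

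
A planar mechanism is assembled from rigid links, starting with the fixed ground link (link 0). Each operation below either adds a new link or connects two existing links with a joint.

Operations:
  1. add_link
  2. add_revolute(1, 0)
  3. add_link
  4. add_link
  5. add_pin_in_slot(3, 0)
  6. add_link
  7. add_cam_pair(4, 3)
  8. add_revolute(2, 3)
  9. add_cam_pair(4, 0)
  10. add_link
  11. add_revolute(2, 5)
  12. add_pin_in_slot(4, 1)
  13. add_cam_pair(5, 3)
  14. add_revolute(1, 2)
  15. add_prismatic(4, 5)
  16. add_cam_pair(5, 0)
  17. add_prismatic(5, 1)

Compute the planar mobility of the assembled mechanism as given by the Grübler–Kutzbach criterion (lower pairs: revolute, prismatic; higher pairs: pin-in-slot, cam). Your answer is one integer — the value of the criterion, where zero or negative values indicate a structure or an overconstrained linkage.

M = -3

link 0 = ground. State L|J1|J2 = 1|0|0
+link1  2|0|0
R(1,0) f=1→J1  2|1|0
+link2  3|1|0
+link3  4|1|0
PS(3,0) f=2→J2  4|1|1
+link4  5|1|1
C(4,3) f=2→J2  5|1|2
R(2,3) f=1→J1  5|2|2
C(4,0) f=2→J2  5|2|3
+link5  6|2|3
R(2,5) f=1→J1  6|3|3
PS(4,1) f=2→J2  6|3|4
C(5,3) f=2→J2  6|3|5
R(1,2) f=1→J1  6|4|5
P(4,5) f=1→J1  6|5|5
C(5,0) f=2→J2  6|5|6
P(5,1) f=1→J1  6|6|6
M = 3(6−1)−2·6−6 = 15−12−6 = -3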